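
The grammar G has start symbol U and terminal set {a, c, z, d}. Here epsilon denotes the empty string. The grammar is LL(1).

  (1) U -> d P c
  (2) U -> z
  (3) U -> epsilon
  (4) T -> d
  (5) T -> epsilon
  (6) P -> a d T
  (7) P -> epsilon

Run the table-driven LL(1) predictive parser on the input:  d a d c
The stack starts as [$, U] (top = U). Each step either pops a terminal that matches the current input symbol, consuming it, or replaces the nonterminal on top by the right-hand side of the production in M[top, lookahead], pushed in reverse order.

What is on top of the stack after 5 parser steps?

     Stack      Input      Action
  1  $ U        d a d c $  expand U -> d P c
  2  $ c P d    d a d c $  match d
  3  $ c P      a d c $    expand P -> a d T
  4  $ c T d a  a d c $    match a
  5  $ c T d    d c $      match d
Stack after step 5: $ c T (top = T).

T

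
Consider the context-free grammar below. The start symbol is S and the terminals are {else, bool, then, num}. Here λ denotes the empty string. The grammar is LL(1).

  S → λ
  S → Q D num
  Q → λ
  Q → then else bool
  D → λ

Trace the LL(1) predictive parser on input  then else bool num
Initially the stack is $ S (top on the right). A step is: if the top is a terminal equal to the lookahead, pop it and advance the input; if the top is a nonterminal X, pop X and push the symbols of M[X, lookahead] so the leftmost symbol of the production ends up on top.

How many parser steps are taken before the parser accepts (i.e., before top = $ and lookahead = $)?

7

step 1: stack=$ S  input=then else bool num $  — expand S → Q D num
step 2: stack=$ num D Q  input=then else bool num $  — expand Q → then else bool
step 3: stack=$ num D bool else then  input=then else bool num $  — match then
step 4: stack=$ num D bool else  input=else bool num $  — match else
step 5: stack=$ num D bool  input=bool num $  — match bool
step 6: stack=$ num D  input=num $  — expand D → λ
step 7: stack=$ num  input=num $  — match num
Accept reached after 7 steps.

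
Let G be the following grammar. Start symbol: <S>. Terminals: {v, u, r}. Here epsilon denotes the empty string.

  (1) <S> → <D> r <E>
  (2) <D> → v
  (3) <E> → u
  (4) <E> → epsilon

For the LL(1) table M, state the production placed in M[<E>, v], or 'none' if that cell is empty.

none

FIRST(<D>) = {v}
FIRST(<E>) = {epsilon, u}
FIRST(<S>) = {v}  (via <D> r <E>)
FOLLOW(<S>) includes $ since <S> is the start symbol.
FOLLOW(<S>): <S> appears on no right-hand side. Thus FOLLOW(<S>) = {$}.
FOLLOW(<E>): in <S>→<D> r <E>, the suffix after <E> is empty, so FOLLOW(<E>) ⊇ FOLLOW(<S>) = {$}. Thus FOLLOW(<E>) = {$}.
For <E> → u: FIRST(u) = {u}, so it goes in M[<E>, t] for t ∈ {u}.
For <E> → epsilon: FIRST(epsilon) = {epsilon}, so it goes in M[<E>, t] for t ∈ {}; since epsilon ∈ FIRST, also for every t ∈ FOLLOW(<E>) = {$}.
None of these place a production in M[<E>, v].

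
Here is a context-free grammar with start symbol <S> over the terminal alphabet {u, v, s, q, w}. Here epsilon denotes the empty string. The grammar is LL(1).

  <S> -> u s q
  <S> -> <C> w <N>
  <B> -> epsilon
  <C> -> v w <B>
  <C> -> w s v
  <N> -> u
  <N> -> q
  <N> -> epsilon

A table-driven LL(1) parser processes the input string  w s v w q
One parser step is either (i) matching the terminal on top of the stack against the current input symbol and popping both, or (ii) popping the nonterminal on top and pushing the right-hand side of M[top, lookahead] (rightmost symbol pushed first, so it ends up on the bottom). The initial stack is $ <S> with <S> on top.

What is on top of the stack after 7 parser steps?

     Stack          Input        Action
  1  $ <S>          w s v w q $  expand <S> -> <C> w <N>
  2  $ <N> w <C>    w s v w q $  expand <C> -> w s v
  3  $ <N> w v s w  w s v w q $  match w
  4  $ <N> w v s    s v w q $    match s
  5  $ <N> w v      v w q $      match v
  6  $ <N> w        w q $        match w
  7  $ <N>          q $          expand <N> -> q
Stack after step 7: $ q (top = q).

q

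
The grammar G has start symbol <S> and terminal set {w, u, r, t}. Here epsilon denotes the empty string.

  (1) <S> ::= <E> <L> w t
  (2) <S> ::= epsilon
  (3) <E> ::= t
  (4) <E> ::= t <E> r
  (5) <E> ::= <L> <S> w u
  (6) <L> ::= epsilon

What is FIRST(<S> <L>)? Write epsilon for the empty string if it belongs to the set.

FIRST(<L>) = {epsilon}
FIRST(<S>) = {epsilon, t, w}  (via <E> <L> w t)
FIRST(<E>) = {t, w}  (via <L> <S> w u)
FIRST(<S> <L>): take FIRST of each symbol in turn, carrying on past any symbol whose FIRST contains epsilon; result {epsilon, t, w}.

{epsilon, t, w}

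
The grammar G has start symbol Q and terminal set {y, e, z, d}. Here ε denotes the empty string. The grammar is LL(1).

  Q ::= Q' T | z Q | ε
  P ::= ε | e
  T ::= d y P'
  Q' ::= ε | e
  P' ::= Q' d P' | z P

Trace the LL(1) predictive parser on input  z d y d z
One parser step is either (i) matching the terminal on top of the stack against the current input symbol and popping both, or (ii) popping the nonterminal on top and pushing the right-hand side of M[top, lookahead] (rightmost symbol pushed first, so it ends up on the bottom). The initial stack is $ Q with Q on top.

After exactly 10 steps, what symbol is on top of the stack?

P'

step 1: stack=$ Q  input=z d y d z $  — expand Q ::= z Q
step 2: stack=$ Q z  input=z d y d z $  — match z
step 3: stack=$ Q  input=d y d z $  — expand Q ::= Q' T
step 4: stack=$ T Q'  input=d y d z $  — expand Q' ::= ε
step 5: stack=$ T  input=d y d z $  — expand T ::= d y P'
step 6: stack=$ P' y d  input=d y d z $  — match d
step 7: stack=$ P' y  input=y d z $  — match y
step 8: stack=$ P'  input=d z $  — expand P' ::= Q' d P'
step 9: stack=$ P' d Q'  input=d z $  — expand Q' ::= ε
step 10: stack=$ P' d  input=d z $  — match d
Stack after step 10: $ P' (top = P').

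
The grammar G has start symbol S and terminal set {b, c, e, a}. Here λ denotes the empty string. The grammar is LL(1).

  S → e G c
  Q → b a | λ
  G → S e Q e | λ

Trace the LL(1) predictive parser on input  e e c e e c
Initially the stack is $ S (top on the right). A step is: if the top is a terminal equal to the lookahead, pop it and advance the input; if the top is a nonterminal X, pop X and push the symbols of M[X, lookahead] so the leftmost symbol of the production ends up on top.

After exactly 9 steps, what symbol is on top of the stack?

e

step 1: stack=$ S  input=e e c e e c $  — expand S → e G c
step 2: stack=$ c G e  input=e e c e e c $  — match e
step 3: stack=$ c G  input=e c e e c $  — expand G → S e Q e
step 4: stack=$ c e Q e S  input=e c e e c $  — expand S → e G c
step 5: stack=$ c e Q e c G e  input=e c e e c $  — match e
step 6: stack=$ c e Q e c G  input=c e e c $  — expand G → λ
step 7: stack=$ c e Q e c  input=c e e c $  — match c
step 8: stack=$ c e Q e  input=e e c $  — match e
step 9: stack=$ c e Q  input=e c $  — expand Q → λ
Stack after step 9: $ c e (top = e).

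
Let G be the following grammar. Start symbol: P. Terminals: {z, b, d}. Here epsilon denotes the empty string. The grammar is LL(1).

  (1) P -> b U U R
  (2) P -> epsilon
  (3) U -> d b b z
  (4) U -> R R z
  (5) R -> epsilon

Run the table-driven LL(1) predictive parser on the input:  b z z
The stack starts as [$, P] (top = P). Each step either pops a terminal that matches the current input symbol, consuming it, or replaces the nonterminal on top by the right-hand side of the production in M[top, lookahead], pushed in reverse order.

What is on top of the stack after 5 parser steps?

step 1: stack=$ P  input=b z z $  — expand P -> b U U R
step 2: stack=$ R U U b  input=b z z $  — match b
step 3: stack=$ R U U  input=z z $  — expand U -> R R z
step 4: stack=$ R U z R R  input=z z $  — expand R -> epsilon
step 5: stack=$ R U z R  input=z z $  — expand R -> epsilon
Stack after step 5: $ R U z (top = z).

z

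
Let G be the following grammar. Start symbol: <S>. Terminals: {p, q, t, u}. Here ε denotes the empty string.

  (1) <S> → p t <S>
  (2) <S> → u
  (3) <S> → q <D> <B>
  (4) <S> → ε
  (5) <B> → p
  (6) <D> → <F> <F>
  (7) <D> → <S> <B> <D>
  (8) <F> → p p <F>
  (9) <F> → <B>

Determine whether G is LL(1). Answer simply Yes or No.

No

FIRST(<S>) = {ε, p, q, u}
FIRST(<B>) = {p}
FIRST(<D>) = {p, q, u}
FIRST(<F>) = {p}
FOLLOW(<S>) = {$, p}
FOLLOW(<B>) = {$, p, q, u}
FOLLOW(<D>) = {p}
FOLLOW(<F>) = {p}
Cell M[<D>, p] receives both <D> → <F> <F> and <D> → <S> <B> <D> — the grammar is not LL(1).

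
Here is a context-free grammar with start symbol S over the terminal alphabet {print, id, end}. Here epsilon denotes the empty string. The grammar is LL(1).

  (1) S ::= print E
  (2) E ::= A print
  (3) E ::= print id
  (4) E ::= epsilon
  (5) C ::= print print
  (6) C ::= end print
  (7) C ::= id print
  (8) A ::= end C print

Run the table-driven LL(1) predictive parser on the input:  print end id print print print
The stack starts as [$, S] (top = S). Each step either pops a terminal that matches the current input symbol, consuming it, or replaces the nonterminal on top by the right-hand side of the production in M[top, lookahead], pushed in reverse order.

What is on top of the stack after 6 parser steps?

id

     Stack                Input                             Action
  1  $ S                  print end id print print print $  expand S ::= print E
  2  $ E print            print end id print print print $  match print
  3  $ E                  end id print print print $        expand E ::= A print
  4  $ print A            end id print print print $        expand A ::= end C print
  5  $ print print C end  end id print print print $        match end
  6  $ print print C      id print print print $            expand C ::= id print
Stack after step 6: $ print print print id (top = id).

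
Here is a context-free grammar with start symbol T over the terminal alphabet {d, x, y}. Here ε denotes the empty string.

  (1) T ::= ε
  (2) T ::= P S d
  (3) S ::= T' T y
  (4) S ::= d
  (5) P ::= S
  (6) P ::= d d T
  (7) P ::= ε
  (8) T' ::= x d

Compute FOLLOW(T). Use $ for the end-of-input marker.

{$, d, x, y}

FIRST(T') = {x}
FIRST(S) = {d, x}  (via T' T y)
FIRST(P) = {ε, d, x}  (via S)
FIRST(T) = {ε, d, x}  (via P S d)
FOLLOW(T) includes $ since T is the start symbol.
FOLLOW(P): in T::=P S d, P is followed by S d with FIRST {d, x}. Thus FOLLOW(P) = {d, x}.
FOLLOW(T): in S::=T' T y, T is followed by y with FIRST {y}; in P::=d d T, the suffix after T is empty, so FOLLOW(T) ⊇ FOLLOW(P) = {d, x}. Thus FOLLOW(T) = {$, d, x, y}.
FOLLOW(S): in T::=P S d, S is followed by d with FIRST {d}; in P::=S, the suffix after S is empty, so FOLLOW(S) ⊇ FOLLOW(P) = {d, x}. Thus FOLLOW(S) = {d, x}.
FOLLOW(T'): in S::=T' T y, T' is followed by T y with FIRST {d, x, y}. Thus FOLLOW(T') = {d, x, y}.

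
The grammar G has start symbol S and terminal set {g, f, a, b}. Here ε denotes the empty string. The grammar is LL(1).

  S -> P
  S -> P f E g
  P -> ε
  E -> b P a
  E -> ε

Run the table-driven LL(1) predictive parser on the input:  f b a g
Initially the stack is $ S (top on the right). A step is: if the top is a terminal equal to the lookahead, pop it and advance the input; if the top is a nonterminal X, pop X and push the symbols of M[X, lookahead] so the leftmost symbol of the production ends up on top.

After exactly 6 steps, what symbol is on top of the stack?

a

step 1: stack=$ S  input=f b a g $  — expand S -> P f E g
step 2: stack=$ g E f P  input=f b a g $  — expand P -> ε
step 3: stack=$ g E f  input=f b a g $  — match f
step 4: stack=$ g E  input=b a g $  — expand E -> b P a
step 5: stack=$ g a P b  input=b a g $  — match b
step 6: stack=$ g a P  input=a g $  — expand P -> ε
Stack after step 6: $ g a (top = a).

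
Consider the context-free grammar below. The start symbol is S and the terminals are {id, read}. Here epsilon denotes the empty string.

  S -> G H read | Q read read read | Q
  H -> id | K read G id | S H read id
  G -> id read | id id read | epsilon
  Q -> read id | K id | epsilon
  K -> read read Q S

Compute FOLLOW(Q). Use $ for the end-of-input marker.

FIRST(G): from G->id read we get {id}; from G->id id read we get {id}; from G->epsilon we get {epsilon}. So FIRST(G) = {epsilon, id}.
FIRST(K): from K->read read Q S we get {read}. So FIRST(K) = {read}.
FIRST(Q): from Q->read id we get {read}; from Q->K id we get {read}; from Q->epsilon we get {epsilon}. So FIRST(Q) = {epsilon, read}.
FIRST(S): from S->G H read we get {id, read}; from S->Q read read read we get {read}; from S->Q we get {epsilon, read}. So FIRST(S) = {epsilon, id, read}.
FIRST(H): from H->id we get {id}; from H->K read G id we get {read}; from H->S H read id we get {id, read}. So FIRST(H) = {id, read}.
FOLLOW(S) includes $ since S is the start symbol.
FOLLOW(H): in S->G H read, H is followed by read with FIRST {read}; in H->S H read id, H is followed by read id with FIRST {read}. Thus FOLLOW(H) = {read}.
FOLLOW(G): in S->G H read, G is followed by H read with FIRST {id, read}; in H->K read G id, G is followed by id with FIRST {id}. Thus FOLLOW(G) = {id, read}.
FOLLOW(K): in H->K read G id, K is followed by read G id with FIRST {read}; in Q->K id, K is followed by id with FIRST {id}. Thus FOLLOW(K) = {id, read}.
FOLLOW(S): in H->S H read id, S is followed by H read id with FIRST {id, read}; in K->read read Q S, the suffix after S is empty, so FOLLOW(S) ⊇ FOLLOW(K) = {id, read}. Thus FOLLOW(S) = {$, id, read}.
FOLLOW(Q): in S->Q read read read, Q is followed by read read read with FIRST {read}; in S->Q, the suffix after Q is empty, so FOLLOW(Q) ⊇ FOLLOW(S) = {$, id, read}; in K->read read Q S, Q is followed by S with FIRST {epsilon, id, read}; in K->read read Q S, the suffix after Q is nullable, so FOLLOW(Q) ⊇ FOLLOW(K) = {id, read}. Thus FOLLOW(Q) = {$, id, read}.

{$, id, read}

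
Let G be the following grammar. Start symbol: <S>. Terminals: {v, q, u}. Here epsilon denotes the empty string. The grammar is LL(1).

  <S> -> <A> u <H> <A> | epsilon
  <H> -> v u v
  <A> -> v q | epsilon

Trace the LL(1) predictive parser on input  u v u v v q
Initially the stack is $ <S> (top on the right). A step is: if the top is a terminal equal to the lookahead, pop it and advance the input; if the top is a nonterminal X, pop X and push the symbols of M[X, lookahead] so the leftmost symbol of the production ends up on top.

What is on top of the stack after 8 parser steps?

     Stack            Input          Action
  1  $ <S>            u v u v v q $  expand <S> -> <A> u <H> <A>
  2  $ <A> <H> u <A>  u v u v v q $  expand <A> -> epsilon
  3  $ <A> <H> u      u v u v v q $  match u
  4  $ <A> <H>        v u v v q $    expand <H> -> v u v
  5  $ <A> v u v      v u v v q $    match v
  6  $ <A> v u        u v v q $      match u
  7  $ <A> v          v v q $        match v
  8  $ <A>            v q $          expand <A> -> v q
Stack after step 8: $ q v (top = v).

v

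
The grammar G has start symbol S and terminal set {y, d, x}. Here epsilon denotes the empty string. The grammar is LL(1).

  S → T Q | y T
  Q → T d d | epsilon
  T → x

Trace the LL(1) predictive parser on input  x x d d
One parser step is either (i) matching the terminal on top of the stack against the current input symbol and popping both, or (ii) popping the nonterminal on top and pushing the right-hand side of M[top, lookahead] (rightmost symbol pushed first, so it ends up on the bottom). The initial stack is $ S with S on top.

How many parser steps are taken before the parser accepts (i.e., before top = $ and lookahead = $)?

8

step 1: stack=$ S  input=x x d d $  — expand S → T Q
step 2: stack=$ Q T  input=x x d d $  — expand T → x
step 3: stack=$ Q x  input=x x d d $  — match x
step 4: stack=$ Q  input=x d d $  — expand Q → T d d
step 5: stack=$ d d T  input=x d d $  — expand T → x
step 6: stack=$ d d x  input=x d d $  — match x
step 7: stack=$ d d  input=d d $  — match d
step 8: stack=$ d  input=d $  — match d
Accept reached after 8 steps.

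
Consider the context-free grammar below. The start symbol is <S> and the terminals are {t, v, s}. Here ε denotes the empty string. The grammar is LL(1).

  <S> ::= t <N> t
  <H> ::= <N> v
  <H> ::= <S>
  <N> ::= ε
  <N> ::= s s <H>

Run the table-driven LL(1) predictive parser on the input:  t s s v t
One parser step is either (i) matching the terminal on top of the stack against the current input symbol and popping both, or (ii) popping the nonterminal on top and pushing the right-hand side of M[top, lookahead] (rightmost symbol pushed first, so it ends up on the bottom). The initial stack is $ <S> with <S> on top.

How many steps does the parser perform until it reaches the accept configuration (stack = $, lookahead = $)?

9

step 1: stack=$ <S>  input=t s s v t $  — expand <S> ::= t <N> t
step 2: stack=$ t <N> t  input=t s s v t $  — match t
step 3: stack=$ t <N>  input=s s v t $  — expand <N> ::= s s <H>
step 4: stack=$ t <H> s s  input=s s v t $  — match s
step 5: stack=$ t <H> s  input=s v t $  — match s
step 6: stack=$ t <H>  input=v t $  — expand <H> ::= <N> v
step 7: stack=$ t v <N>  input=v t $  — expand <N> ::= ε
step 8: stack=$ t v  input=v t $  — match v
step 9: stack=$ t  input=t $  — match t
Accept reached after 9 steps.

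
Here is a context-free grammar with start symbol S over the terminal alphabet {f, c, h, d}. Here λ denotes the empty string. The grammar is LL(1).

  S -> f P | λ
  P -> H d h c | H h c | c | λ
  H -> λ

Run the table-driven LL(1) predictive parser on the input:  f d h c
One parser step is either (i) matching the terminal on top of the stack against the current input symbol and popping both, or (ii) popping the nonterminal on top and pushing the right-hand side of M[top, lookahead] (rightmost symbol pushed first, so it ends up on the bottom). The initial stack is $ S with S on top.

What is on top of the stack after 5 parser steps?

step 1: stack=$ S  input=f d h c $  — expand S -> f P
step 2: stack=$ P f  input=f d h c $  — match f
step 3: stack=$ P  input=d h c $  — expand P -> H d h c
step 4: stack=$ c h d H  input=d h c $  — expand H -> λ
step 5: stack=$ c h d  input=d h c $  — match d
Stack after step 5: $ c h (top = h).

h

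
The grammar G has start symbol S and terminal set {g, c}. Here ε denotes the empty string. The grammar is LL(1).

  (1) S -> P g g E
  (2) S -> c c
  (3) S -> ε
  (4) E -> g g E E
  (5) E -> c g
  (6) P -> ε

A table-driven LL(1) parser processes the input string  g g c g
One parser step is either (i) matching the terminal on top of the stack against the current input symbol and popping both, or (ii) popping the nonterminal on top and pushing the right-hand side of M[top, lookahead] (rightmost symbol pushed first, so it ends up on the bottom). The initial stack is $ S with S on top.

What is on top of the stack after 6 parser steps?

g

     Stack      Input      Action
  1  $ S        g g c g $  expand S -> P g g E
  2  $ E g g P  g g c g $  expand P -> ε
  3  $ E g g    g g c g $  match g
  4  $ E g      g c g $    match g
  5  $ E        c g $      expand E -> c g
  6  $ g c      c g $      match c
Stack after step 6: $ g (top = g).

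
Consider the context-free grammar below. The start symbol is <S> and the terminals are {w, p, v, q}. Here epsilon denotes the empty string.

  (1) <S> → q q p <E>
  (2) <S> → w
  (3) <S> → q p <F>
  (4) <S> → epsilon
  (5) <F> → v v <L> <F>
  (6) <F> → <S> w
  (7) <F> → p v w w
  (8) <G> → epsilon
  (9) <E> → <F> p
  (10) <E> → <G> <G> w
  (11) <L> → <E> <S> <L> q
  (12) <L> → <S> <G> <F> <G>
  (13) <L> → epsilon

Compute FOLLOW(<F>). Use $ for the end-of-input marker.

FIRST(<S>) = {epsilon, q, w}
FIRST(<G>) = {epsilon}
FIRST(<F>) = {p, q, v, w}  (via <S> w)
FIRST(<E>) = {p, q, v, w}  (via <F> p, <G> <G> w)
FIRST(<L>) = {epsilon, p, q, v, w}  (via <E> <S> <L> q, <S> <G> <F> <G>)
FOLLOW(<S>) includes $ since <S> is the start symbol.
FOLLOW(<S>): in <F>→<S> w, <S> is followed by w with FIRST {w}; in <L>→<E> <S> <L> q, <S> is followed by <L> q with FIRST {p, q, v, w}; in <L>→<S> <G> <F> <G>, <S> is followed by <G> <F> <G> with FIRST {p, q, v, w}. Thus FOLLOW(<S>) = {$, p, q, v, w}.
FOLLOW(<E>): in <S>→q q p <E>, the suffix after <E> is empty, so FOLLOW(<E>) ⊇ FOLLOW(<S>) = {$, p, q, v, w}; in <L>→<E> <S> <L> q, <E> is followed by <S> <L> q with FIRST {p, q, v, w}. Thus FOLLOW(<E>) = {$, p, q, v, w}.
FOLLOW(<L>): in <F>→v v <L> <F>, <L> is followed by <F> with FIRST {p, q, v, w}; in <L>→<E> <S> <L> q, <L> is followed by q with FIRST {q}. Thus FOLLOW(<L>) = {p, q, v, w}.
FOLLOW(<F>): in <S>→q p <F>, the suffix after <F> is empty, so FOLLOW(<F>) ⊇ FOLLOW(<S>) = {$, p, q, v, w}; in <F>→v v <L> <F>, the suffix after <F> is empty (adds nothing new); in <E>→<F> p, <F> is followed by p with FIRST {p}; in <L>→<S> <G> <F> <G>, <F> is followed by <G> with FIRST {epsilon}; in <L>→<S> <G> <F> <G>, the suffix after <F> is nullable, so FOLLOW(<F>) ⊇ FOLLOW(<L>) = {p, q, v, w}. Thus FOLLOW(<F>) = {$, p, q, v, w}.
FOLLOW(<G>): in <E>→<G> <G> w (occurrence 1), <G> is followed by <G> w with FIRST {w}; in <E>→<G> <G> w (occurrence 2), <G> is followed by w with FIRST {w}; in <L>→<S> <G> <F> <G> (occurrence 1), <G> is followed by <F> <G> with FIRST {p, q, v, w}; in <L>→<S> <G> <F> <G> (occurrence 2), the suffix after <G> is empty, so FOLLOW(<G>) ⊇ FOLLOW(<L>) = {p, q, v, w}. Thus FOLLOW(<G>) = {p, q, v, w}.

{$, p, q, v, w}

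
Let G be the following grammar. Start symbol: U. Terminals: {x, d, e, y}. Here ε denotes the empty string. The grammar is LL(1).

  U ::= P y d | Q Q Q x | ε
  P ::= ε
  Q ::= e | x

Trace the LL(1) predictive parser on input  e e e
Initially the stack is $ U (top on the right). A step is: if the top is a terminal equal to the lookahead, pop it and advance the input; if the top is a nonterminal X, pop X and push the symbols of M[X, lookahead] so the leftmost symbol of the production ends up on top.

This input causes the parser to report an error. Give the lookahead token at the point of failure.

$

step 1: stack=$ U  input=e e e $  — expand U ::= Q Q Q x
step 2: stack=$ x Q Q Q  input=e e e $  — expand Q ::= e
step 3: stack=$ x Q Q e  input=e e e $  — match e
step 4: stack=$ x Q Q  input=e e $  — expand Q ::= e
step 5: stack=$ x Q e  input=e e $  — match e
step 6: stack=$ x Q  input=e $  — expand Q ::= e
step 7: stack=$ x e  input=e $  — match e
step 8: stack=$ x  input=$  — error: top is terminal x but lookahead is $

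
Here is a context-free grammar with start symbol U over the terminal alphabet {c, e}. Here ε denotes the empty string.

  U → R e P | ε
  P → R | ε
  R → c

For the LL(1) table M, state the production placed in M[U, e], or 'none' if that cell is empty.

FIRST(R) = {c}
FIRST(U) = {ε, c}  (via R e P)
FIRST(P) = {ε, c}  (via R)
FOLLOW(U) includes $ since U is the start symbol.
FOLLOW(U): U appears on no right-hand side. Thus FOLLOW(U) = {$}.
For U → R e P: FIRST(R e P) = {c}, so it goes in M[U, t] for t ∈ {c}.
For U → ε: FIRST(ε) = {ε}, so it goes in M[U, t] for t ∈ {}; since ε ∈ FIRST, also for every t ∈ FOLLOW(U) = {$}.
None of these place a production in M[U, e].

none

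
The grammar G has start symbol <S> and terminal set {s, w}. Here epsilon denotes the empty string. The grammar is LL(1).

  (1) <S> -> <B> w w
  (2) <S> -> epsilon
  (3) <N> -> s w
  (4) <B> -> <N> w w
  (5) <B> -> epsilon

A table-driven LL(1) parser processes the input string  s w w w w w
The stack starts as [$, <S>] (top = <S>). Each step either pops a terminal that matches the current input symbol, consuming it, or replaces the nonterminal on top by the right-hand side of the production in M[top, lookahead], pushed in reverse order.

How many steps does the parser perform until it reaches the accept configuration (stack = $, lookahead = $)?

     Stack          Input          Action
  1  $ <S>          s w w w w w $  expand <S> -> <B> w w
  2  $ w w <B>      s w w w w w $  expand <B> -> <N> w w
  3  $ w w w w <N>  s w w w w w $  expand <N> -> s w
  4  $ w w w w w s  s w w w w w $  match s
  5  $ w w w w w    w w w w w $    match w
  6  $ w w w w      w w w w $      match w
  7  $ w w w        w w w $        match w
  8  $ w w          w w $          match w
  9  $ w            w $            match w
Accept reached after 9 steps.

9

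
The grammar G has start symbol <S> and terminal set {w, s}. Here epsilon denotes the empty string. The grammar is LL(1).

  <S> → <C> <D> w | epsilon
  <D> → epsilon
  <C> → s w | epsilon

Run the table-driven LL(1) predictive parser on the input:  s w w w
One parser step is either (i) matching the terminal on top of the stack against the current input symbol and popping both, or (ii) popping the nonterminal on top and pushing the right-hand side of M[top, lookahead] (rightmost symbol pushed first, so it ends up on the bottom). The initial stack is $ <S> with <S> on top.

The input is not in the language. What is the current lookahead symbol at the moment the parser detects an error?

w

     Stack        Input      Action
  1  $ <S>        s w w w $  expand <S> → <C> <D> w
  2  $ w <D> <C>  s w w w $  expand <C> → s w
  3  $ w <D> w s  s w w w $  match s
  4  $ w <D> w    w w w $    match w
  5  $ w <D>      w w $      expand <D> → epsilon
  6  $ w          w w $      match w
  7  $            w $        error: stack empty but input remains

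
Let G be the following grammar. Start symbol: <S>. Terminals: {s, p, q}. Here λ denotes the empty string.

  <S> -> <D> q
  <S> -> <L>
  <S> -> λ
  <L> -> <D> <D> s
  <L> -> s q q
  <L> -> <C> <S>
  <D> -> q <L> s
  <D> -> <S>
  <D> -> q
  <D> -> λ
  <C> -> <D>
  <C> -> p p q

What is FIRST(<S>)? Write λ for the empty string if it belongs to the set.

FIRST(<S>): from <S>-><D> q we get {p, q, s}; from <S>-><L> we get {λ, p, q, s}; from <S>->λ we get {λ}. So FIRST(<S>) = {λ, p, q, s}.
FIRST(<D>): from <D>->q <L> s we get {q}; from <D>-><S> we get {λ, p, q, s}; from <D>->q we get {q}; from <D>->λ we get {λ}. So FIRST(<D>) = {λ, p, q, s}.
FIRST(<C>): from <C>-><D> we get {λ, p, q, s}; from <C>->p p q we get {p}. So FIRST(<C>) = {λ, p, q, s}.
FIRST(<L>): from <L>-><D> <D> s we get {p, q, s}; from <L>->s q q we get {s}; from <L>-><C> <S> we get {λ, p, q, s}. So FIRST(<L>) = {λ, p, q, s}.

{λ, p, q, s}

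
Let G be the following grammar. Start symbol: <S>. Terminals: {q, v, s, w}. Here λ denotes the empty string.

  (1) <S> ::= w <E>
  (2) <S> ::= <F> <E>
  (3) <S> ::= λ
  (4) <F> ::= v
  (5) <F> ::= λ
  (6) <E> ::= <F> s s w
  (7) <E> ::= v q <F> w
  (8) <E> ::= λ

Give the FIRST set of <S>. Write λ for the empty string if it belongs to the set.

{λ, s, v, w}

FIRST(<F>): from <F>::=v we get {v}; from <F>::=λ we get {λ}. So FIRST(<F>) = {λ, v}.
FIRST(<E>): from <E>::=<F> s s w we get {s, v}; from <E>::=v q <F> w we get {v}; from <E>::=λ we get {λ}. So FIRST(<E>) = {λ, s, v}.
FIRST(<S>): from <S>::=w <E> we get {w}; from <S>::=<F> <E> we get {λ, s, v}; from <S>::=λ we get {λ}. So FIRST(<S>) = {λ, s, v, w}.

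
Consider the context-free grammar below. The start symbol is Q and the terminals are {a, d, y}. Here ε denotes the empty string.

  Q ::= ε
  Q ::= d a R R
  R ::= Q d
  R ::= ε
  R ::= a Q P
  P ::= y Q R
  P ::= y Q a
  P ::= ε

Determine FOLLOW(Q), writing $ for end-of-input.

FIRST(Q) = {ε, d}
FIRST(P) = {ε, y}
FIRST(R) = {ε, a, d}  (via Q d)
FOLLOW(Q) includes $ since Q is the start symbol.
FOLLOW(Q): in R::=Q d, Q is followed by d with FIRST {d}; in R::=a Q P, Q is followed by P with FIRST {ε, y}; in R::=a Q P, the suffix after Q is nullable, so FOLLOW(Q) ⊇ FOLLOW(R) = {$, a, d, y}; in P::=y Q R, Q is followed by R with FIRST {ε, a, d}; in P::=y Q R, the suffix after Q is nullable, so FOLLOW(Q) ⊇ FOLLOW(P) = {$, a, d, y}; in P::=y Q a, Q is followed by a with FIRST {a}. Thus FOLLOW(Q) = {$, a, d, y}.
FOLLOW(R): in Q::=d a R R (occurrence 1), R is followed by R with FIRST {ε, a, d}; in Q::=d a R R (occurrence 1), the suffix after R is nullable, so FOLLOW(R) ⊇ FOLLOW(Q) = {$, a, d, y}; in Q::=d a R R (occurrence 2), the suffix after R is empty, so FOLLOW(R) ⊇ FOLLOW(Q) = {$, a, d, y}; in P::=y Q R, the suffix after R is empty, so FOLLOW(R) ⊇ FOLLOW(P) = {$, a, d, y}. Thus FOLLOW(R) = {$, a, d, y}.
FOLLOW(P): in R::=a Q P, the suffix after P is empty, so FOLLOW(P) ⊇ FOLLOW(R) = {$, a, d, y}. Thus FOLLOW(P) = {$, a, d, y}.

{$, a, d, y}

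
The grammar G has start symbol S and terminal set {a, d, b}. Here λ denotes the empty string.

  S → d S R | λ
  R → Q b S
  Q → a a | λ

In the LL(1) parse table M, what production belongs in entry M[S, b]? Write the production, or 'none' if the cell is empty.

S → λ

FIRST(S) = {λ, d}
FIRST(Q) = {λ, a}
FIRST(R) = {a, b}  (via Q b S)
FOLLOW(S) includes $ since S is the start symbol.
FOLLOW(S): in S→d S R, S is followed by R with FIRST {a, b}; in R→Q b S, the suffix after S is empty, so FOLLOW(S) ⊇ FOLLOW(R) = {$, a, b}. Thus FOLLOW(S) = {$, a, b}.
FOLLOW(R): in S→d S R, the suffix after R is empty, so FOLLOW(R) ⊇ FOLLOW(S) = {$, a, b}. Thus FOLLOW(R) = {$, a, b}.
For S → d S R: FIRST(d S R) = {d}, so it goes in M[S, t] for t ∈ {d}.
For S → λ: FIRST(λ) = {λ}, so it goes in M[S, t] for t ∈ {}; since λ ∈ FIRST, also for every t ∈ FOLLOW(S) = {$, a, b}.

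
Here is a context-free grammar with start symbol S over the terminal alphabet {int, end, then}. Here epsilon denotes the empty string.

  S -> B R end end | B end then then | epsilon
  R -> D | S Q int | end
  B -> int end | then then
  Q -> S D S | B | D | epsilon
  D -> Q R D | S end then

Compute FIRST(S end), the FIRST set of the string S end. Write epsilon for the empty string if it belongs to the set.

FIRST(B) = {int, then}
FIRST(S) = {epsilon, int, then}  (via B R end end, B end then then)
FIRST(R) = {end, int, then}  (via D, S Q int)
FIRST(Q) = {epsilon, end, int, then}  (via S D S, B, D)
FIRST(D) = {end, int, then}  (via Q R D, S end then)
FIRST(S end): take FIRST of each symbol in turn, carrying on past any symbol whose FIRST contains epsilon; result {end, int, then}.

{end, int, then}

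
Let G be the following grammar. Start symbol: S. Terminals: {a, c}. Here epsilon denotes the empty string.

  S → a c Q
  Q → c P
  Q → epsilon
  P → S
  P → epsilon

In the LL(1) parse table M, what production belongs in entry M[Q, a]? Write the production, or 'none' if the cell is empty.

none

FIRST(S): from S→a c Q we get {a}. So FIRST(S) = {a}.
FIRST(Q): from Q→c P we get {c}; from Q→epsilon we get {epsilon}. So FIRST(Q) = {epsilon, c}.
FIRST(P): from P→S we get {a}; from P→epsilon we get {epsilon}. So FIRST(P) = {epsilon, a}.
FOLLOW(S) includes $ since S is the start symbol.
FOLLOW(S): in P→S, the suffix after S is empty, so FOLLOW(S) ⊇ FOLLOW(P) = {$}. Thus FOLLOW(S) = {$}.
FOLLOW(Q): in S→a c Q, the suffix after Q is empty, so FOLLOW(Q) ⊇ FOLLOW(S) = {$}. Thus FOLLOW(Q) = {$}.
For Q → c P: FIRST(c P) = {c}, so it goes in M[Q, t] for t ∈ {c}.
For Q → epsilon: FIRST(epsilon) = {epsilon}, so it goes in M[Q, t] for t ∈ {}; since epsilon ∈ FIRST, also for every t ∈ FOLLOW(Q) = {$}.
None of these place a production in M[Q, a].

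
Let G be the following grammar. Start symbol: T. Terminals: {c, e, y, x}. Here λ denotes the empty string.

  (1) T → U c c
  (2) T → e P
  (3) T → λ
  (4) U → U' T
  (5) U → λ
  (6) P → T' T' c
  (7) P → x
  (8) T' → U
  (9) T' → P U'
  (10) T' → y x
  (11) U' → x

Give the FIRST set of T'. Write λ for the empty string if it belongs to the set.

{λ, c, x, y}

FIRST(U'): from U'→x we get {x}. So FIRST(U') = {x}.
FIRST(U): from U→U' T we get {x}; from U→λ we get {λ}. So FIRST(U) = {λ, x}.
FIRST(T): from T→U c c we get {c, x}; from T→e P we get {e}; from T→λ we get {λ}. So FIRST(T) = {λ, c, e, x}.
FIRST(P): from P→T' T' c we get {c, x, y}; from P→x we get {x}. So FIRST(P) = {c, x, y}.
FIRST(T'): from T'→U we get {λ, x}; from T'→P U' we get {c, x, y}; from T'→y x we get {y}. So FIRST(T') = {λ, c, x, y}.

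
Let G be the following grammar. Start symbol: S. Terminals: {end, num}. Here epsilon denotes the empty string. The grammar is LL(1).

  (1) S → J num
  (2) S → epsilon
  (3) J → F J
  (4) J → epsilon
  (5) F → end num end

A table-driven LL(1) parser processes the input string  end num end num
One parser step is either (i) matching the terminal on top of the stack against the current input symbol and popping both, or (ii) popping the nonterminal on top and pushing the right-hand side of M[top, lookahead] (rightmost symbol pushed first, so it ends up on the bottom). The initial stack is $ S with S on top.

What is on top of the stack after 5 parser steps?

end

step 1: stack=$ S  input=end num end num $  — expand S → J num
step 2: stack=$ num J  input=end num end num $  — expand J → F J
step 3: stack=$ num J F  input=end num end num $  — expand F → end num end
step 4: stack=$ num J end num end  input=end num end num $  — match end
step 5: stack=$ num J end num  input=num end num $  — match num
Stack after step 5: $ num J end (top = end).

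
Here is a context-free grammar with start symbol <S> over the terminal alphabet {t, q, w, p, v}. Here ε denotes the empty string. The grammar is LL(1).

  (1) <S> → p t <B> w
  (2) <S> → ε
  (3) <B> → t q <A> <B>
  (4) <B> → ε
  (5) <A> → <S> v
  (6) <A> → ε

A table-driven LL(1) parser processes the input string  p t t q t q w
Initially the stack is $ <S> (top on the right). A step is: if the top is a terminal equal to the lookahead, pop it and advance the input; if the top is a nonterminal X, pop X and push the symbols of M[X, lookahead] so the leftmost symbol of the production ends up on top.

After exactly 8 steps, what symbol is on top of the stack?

t

     Stack            Input            Action
  1  $ <S>            p t t q t q w $  expand <S> → p t <B> w
  2  $ w <B> t p      p t t q t q w $  match p
  3  $ w <B> t        t t q t q w $    match t
  4  $ w <B>          t q t q w $      expand <B> → t q <A> <B>
  5  $ w <B> <A> q t  t q t q w $      match t
  6  $ w <B> <A> q    q t q w $        match q
  7  $ w <B> <A>      t q w $          expand <A> → ε
  8  $ w <B>          t q w $          expand <B> → t q <A> <B>
Stack after step 8: $ w <B> <A> q t (top = t).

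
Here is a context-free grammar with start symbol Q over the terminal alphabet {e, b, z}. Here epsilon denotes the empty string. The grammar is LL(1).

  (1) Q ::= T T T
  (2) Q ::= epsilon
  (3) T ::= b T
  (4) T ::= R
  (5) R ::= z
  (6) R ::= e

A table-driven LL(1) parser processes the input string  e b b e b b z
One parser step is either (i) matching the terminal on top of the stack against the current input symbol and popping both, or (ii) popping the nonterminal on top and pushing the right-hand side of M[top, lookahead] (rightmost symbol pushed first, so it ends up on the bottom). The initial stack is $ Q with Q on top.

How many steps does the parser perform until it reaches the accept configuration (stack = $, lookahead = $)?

step 1: stack=$ Q  input=e b b e b b z $  — expand Q ::= T T T
step 2: stack=$ T T T  input=e b b e b b z $  — expand T ::= R
step 3: stack=$ T T R  input=e b b e b b z $  — expand R ::= e
step 4: stack=$ T T e  input=e b b e b b z $  — match e
step 5: stack=$ T T  input=b b e b b z $  — expand T ::= b T
step 6: stack=$ T T b  input=b b e b b z $  — match b
step 7: stack=$ T T  input=b e b b z $  — expand T ::= b T
step 8: stack=$ T T b  input=b e b b z $  — match b
step 9: stack=$ T T  input=e b b z $  — expand T ::= R
step 10: stack=$ T R  input=e b b z $  — expand R ::= e
step 11: stack=$ T e  input=e b b z $  — match e
step 12: stack=$ T  input=b b z $  — expand T ::= b T
step 13: stack=$ T b  input=b b z $  — match b
step 14: stack=$ T  input=b z $  — expand T ::= b T
step 15: stack=$ T b  input=b z $  — match b
step 16: stack=$ T  input=z $  — expand T ::= R
step 17: stack=$ R  input=z $  — expand R ::= z
step 18: stack=$ z  input=z $  — match z
Accept reached after 18 steps.

18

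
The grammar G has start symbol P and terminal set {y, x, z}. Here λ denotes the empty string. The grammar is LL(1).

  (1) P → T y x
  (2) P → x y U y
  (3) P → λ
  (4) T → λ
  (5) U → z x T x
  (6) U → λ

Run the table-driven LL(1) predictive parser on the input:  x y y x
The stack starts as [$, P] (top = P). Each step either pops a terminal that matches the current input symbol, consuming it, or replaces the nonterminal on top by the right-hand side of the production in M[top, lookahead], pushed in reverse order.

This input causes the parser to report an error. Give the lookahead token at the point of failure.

x

     Stack      Input      Action
  1  $ P        x y y x $  expand P → x y U y
  2  $ y U y x  x y y x $  match x
  3  $ y U y    y y x $    match y
  4  $ y U      y x $      expand U → λ
  5  $ y        y x $      match y
  6  $          x $        error: stack empty but input remains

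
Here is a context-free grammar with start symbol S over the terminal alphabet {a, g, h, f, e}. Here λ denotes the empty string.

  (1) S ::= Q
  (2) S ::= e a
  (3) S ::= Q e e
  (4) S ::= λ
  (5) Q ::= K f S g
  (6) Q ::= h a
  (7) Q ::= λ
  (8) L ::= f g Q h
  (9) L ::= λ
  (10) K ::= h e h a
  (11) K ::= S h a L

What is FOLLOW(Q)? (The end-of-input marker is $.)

FIRST(L): from L::=f g Q h we get {f}; from L::=λ we get {λ}. So FIRST(L) = {λ, f}.
FIRST(S): from S::=Q we get {λ, e, h}; from S::=e a we get {e}; from S::=Q e e we get {e, h}; from S::=λ we get {λ}. So FIRST(S) = {λ, e, h}.
FIRST(K): from K::=h e h a we get {h}; from K::=S h a L we get {e, h}. So FIRST(K) = {e, h}.
FIRST(Q): from Q::=K f S g we get {e, h}; from Q::=h a we get {h}; from Q::=λ we get {λ}. So FIRST(Q) = {λ, e, h}.
FOLLOW(S) includes $ since S is the start symbol.
FOLLOW(S): in Q::=K f S g, S is followed by g with FIRST {g}; in K::=S h a L, S is followed by h a L with FIRST {h}. Thus FOLLOW(S) = {$, g, h}.
FOLLOW(Q): in S::=Q, the suffix after Q is empty, so FOLLOW(Q) ⊇ FOLLOW(S) = {$, g, h}; in S::=Q e e, Q is followed by e e with FIRST {e}; in L::=f g Q h, Q is followed by h with FIRST {h}. Thus FOLLOW(Q) = {$, e, g, h}.
FOLLOW(K): in Q::=K f S g, K is followed by f S g with FIRST {f}. Thus FOLLOW(K) = {f}.
FOLLOW(L): in K::=S h a L, the suffix after L is empty, so FOLLOW(L) ⊇ FOLLOW(K) = {f}. Thus FOLLOW(L) = {f}.

{$, e, g, h}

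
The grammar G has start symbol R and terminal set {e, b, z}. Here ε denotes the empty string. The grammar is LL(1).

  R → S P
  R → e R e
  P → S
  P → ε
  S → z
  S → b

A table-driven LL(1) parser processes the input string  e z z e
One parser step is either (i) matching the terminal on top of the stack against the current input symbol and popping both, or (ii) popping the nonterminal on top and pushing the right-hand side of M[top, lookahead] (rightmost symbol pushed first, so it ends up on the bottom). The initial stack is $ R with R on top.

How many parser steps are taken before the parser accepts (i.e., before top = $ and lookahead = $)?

9

     Stack    Input      Action
  1  $ R      e z z e $  expand R → e R e
  2  $ e R e  e z z e $  match e
  3  $ e R    z z e $    expand R → S P
  4  $ e P S  z z e $    expand S → z
  5  $ e P z  z z e $    match z
  6  $ e P    z e $      expand P → S
  7  $ e S    z e $      expand S → z
  8  $ e z    z e $      match z
  9  $ e      e $        match e
Accept reached after 9 steps.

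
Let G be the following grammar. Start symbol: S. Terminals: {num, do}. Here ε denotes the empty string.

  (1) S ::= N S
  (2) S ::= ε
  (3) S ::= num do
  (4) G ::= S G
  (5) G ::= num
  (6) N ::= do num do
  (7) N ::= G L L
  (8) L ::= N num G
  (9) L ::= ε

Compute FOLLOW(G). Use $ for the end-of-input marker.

{$, do, num}

FIRST(S) = {ε, do, num}  (via N S)
FIRST(G) = {do, num}  (via S G)
FIRST(N) = {do, num}  (via G L L)
FIRST(L) = {ε, do, num}  (via N num G)
FOLLOW(S) includes $ since S is the start symbol.
FOLLOW(S): in S::=N S, the suffix after S is empty (adds nothing new); in G::=S G, S is followed by G with FIRST {do, num}. Thus FOLLOW(S) = {$, do, num}.
FOLLOW(N): in S::=N S, N is followed by S with FIRST {ε, do, num}; in S::=N S, the suffix after N is nullable, so FOLLOW(N) ⊇ FOLLOW(S) = {$, do, num}; in L::=N num G, N is followed by num G with FIRST {num}. Thus FOLLOW(N) = {$, do, num}.
FOLLOW(L): in N::=G L L (occurrence 1), L is followed by L with FIRST {ε, do, num}; in N::=G L L (occurrence 1), the suffix after L is nullable, so FOLLOW(L) ⊇ FOLLOW(N) = {$, do, num}; in N::=G L L (occurrence 2), the suffix after L is empty, so FOLLOW(L) ⊇ FOLLOW(N) = {$, do, num}. Thus FOLLOW(L) = {$, do, num}.
FOLLOW(G): in G::=S G, the suffix after G is empty (adds nothing new); in N::=G L L, G is followed by L L with FIRST {ε, do, num}; in N::=G L L, the suffix after G is nullable, so FOLLOW(G) ⊇ FOLLOW(N) = {$, do, num}; in L::=N num G, the suffix after G is empty, so FOLLOW(G) ⊇ FOLLOW(L) = {$, do, num}. Thus FOLLOW(G) = {$, do, num}.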